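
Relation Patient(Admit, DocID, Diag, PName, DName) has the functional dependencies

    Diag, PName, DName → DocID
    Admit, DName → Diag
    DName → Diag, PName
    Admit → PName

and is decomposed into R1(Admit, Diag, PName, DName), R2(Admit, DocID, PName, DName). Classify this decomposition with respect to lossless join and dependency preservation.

Lossless test: (Admit, PName, DName)⁺ = {Admit, DocID, Diag, PName, DName}, which contains all of one fragment — lossless.
Dependency preservation: Diag, PName, DName → DocID is not contained in any single fragment, but the restricted closure of its left-hand side across the fragments still reaches the right-hand side; the remaining FDs each lie inside some fragment. All dependencies are preserved.

lossless and dependency-preserving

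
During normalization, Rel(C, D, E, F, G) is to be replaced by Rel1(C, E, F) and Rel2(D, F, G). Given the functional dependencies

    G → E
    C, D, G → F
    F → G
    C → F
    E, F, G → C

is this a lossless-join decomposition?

Yes

Common attributes: Rel1 ∩ Rel2 = {F}.
Closure of {F}: F → G applies, adding G; G → E applies, adding E; E, F, G → C applies, adding C. So (F)⁺ = {C, E, F, G}.
This closure contains every attribute of Rel1, so Rel1 ∩ Rel2 → Rel1. The join is lossless.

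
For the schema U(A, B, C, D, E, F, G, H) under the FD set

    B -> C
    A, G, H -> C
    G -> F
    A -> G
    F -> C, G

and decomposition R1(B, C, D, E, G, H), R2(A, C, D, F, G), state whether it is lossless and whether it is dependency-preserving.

Lossless test: (C, D, G)⁺ = {C, D, F, G}, which is a superkey of neither fragment — lossy.
Dependency preservation: A, G, H → C is not contained in any single fragment, but the restricted closure of its left-hand side across the fragments still reaches the right-hand side; the remaining FDs each lie inside some fragment. All dependencies are preserved.

lossy but dependency-preserving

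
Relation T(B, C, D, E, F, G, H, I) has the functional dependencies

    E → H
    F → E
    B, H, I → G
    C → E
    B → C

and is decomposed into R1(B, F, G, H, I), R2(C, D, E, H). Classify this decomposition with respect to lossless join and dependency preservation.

lossy and not dependency-preserving

Lossless test: (H)⁺ = {H}, which is a superkey of neither fragment — lossy.
Dependency preservation: the restricted closure of {F} across the fragments never reaches {E}, so F → E cannot be enforced without a join — not preserved.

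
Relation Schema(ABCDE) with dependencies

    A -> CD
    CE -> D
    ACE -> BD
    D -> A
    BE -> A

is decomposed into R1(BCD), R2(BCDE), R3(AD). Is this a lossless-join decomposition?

Chase test. Columns are ABCDE; row i has aⱼ where attribute j ∈ Ri, else bᵢⱼ.
Initial tableau (one row per fragment):
  row 1: b11 a2 a3 a4 b15
  row 2: b21 a2 a3 a4 a5
  row 3: a1 b32 b33 a4 b35
Rows 1 and 2 agree on D; apply D→A and equate their A entries.
Rows 1 and 3 agree on D; apply D→A and equate their A entries.
Rows 1 and 3 agree on A; apply A→CD and equate their CD entries.
Row 2 is now all distinguished symbols — the join is lossless.

Yes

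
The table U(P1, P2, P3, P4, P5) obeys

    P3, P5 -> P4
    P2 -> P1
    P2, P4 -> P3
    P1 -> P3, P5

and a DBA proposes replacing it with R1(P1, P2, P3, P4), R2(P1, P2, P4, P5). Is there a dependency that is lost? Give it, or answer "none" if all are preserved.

P3, P5 -> P4

Check P3, P5 → P4: no single fragment contains all of {P3, P4, P5}, and the restricted closure of {P3, P5} across the fragments never reaches {P4}.
P2 → P1 is preserved.
P2, P4 → P3 is preserved.
P1 → P3, P5 is preserved.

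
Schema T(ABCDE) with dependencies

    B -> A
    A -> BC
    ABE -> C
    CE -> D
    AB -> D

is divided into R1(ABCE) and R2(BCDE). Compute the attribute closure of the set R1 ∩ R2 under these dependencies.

ABCDE

R1 ∩ R2 = {BCE}.
B → A applies, adding A
CE → D applies, adding D
Closure: {ABCDE}.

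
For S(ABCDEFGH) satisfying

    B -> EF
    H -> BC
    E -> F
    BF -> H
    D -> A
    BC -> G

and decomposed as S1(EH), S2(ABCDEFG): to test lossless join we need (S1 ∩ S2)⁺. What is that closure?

EF

S1 ∩ S2 = {E}.
E → F applies, adding F
Closure: {EF}.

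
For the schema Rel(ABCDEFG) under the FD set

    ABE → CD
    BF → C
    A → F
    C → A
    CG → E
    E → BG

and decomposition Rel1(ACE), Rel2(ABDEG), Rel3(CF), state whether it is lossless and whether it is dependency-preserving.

lossless but not dependency-preserving

Lossless test (chase): Rows 1 and 2 agree on A; apply A→F and equate their F entries. Rows 1 and 3 agree on C; apply C→A and equate their A entries. Rows 1 and 2 agree on E; apply E→BG and equate their BG entries. Rows 1 and 2 agree on ABE; apply ABE→CD and equate their CD entries. Rows 1 and 3 agree on A; apply A→F and equate their F entries. Row 1 is now all distinguished symbols — the join is lossless.
Dependency preservation: the restricted closure of {BF} across the fragments never reaches {C}, so BF → C cannot be enforced without a join — not preserved.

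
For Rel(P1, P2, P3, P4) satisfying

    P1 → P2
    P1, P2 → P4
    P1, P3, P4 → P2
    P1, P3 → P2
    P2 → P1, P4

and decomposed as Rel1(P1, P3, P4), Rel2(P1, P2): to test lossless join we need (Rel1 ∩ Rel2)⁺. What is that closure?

P1, P2, P4

Rel1 ∩ Rel2 = {P1}.
P1 → P2 applies, adding P2
P1, P2 → P4 applies, adding P4
Closure: {P1, P2, P4}.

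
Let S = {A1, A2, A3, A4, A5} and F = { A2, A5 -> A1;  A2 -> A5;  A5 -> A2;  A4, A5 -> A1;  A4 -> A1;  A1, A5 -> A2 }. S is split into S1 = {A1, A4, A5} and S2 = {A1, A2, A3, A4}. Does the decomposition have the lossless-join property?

No

Common attributes: S1 ∩ S2 = {A1, A4}.
No dependency enlarges {A1, A4}, so (A1, A4)⁺ = {A1, A4}.
The closure contains neither all of S1 = {A1, A4, A5} nor all of S2 = {A1, A2, A3, A4}, so the common attributes are not a superkey of either fragment. The join is lossy.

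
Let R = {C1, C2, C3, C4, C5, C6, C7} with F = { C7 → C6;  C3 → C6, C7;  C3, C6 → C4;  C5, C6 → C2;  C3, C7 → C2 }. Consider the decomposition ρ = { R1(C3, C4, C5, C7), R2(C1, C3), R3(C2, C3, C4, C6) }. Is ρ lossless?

Chase test. Columns are C1, C2, C3, C4, C5, C6, C7; row i has aⱼ where attribute j ∈ Ri, else bᵢⱼ.
Initial tableau (one row per fragment):
  row 1: b11 b12 a3 a4 a5 b16 a7
  row 2: a1 b22 a3 b24 b25 b26 b27
  row 3: b31 a2 a3 a4 b35 a6 b37
Rows 1 and 2 agree on C3; apply C3→C6, C7 and equate their C6, C7 entries.
Rows 1 and 3 agree on C3; apply C3→C6, C7 and equate their C6, C7 entries.
Rows 1 and 2 agree on C3, C6; apply C3, C6→C4 and equate their C4 entries.
Rows 1 and 2 agree on C3, C7; apply C3, C7→C2 and equate their C2 entries.
Rows 1 and 3 agree on C3, C7; apply C3, C7→C2 and equate their C2 entries.
No row becomes fully distinguished — the join is lossy.

No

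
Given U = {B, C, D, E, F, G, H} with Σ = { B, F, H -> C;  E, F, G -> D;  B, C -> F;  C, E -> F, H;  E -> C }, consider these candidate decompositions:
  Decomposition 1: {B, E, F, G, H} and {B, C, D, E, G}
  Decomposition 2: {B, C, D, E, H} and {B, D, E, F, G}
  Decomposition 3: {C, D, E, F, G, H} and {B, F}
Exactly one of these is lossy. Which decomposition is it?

Decomposition 1: common = {B, E, G}, closure = {B, C, D, E, F, G, H} → lossless.
Decomposition 2: common = {B, D, E}, closure = {B, C, D, E, F, H} → lossless.
Decomposition 3: common = {F}, closure = {F} → lossy.

Decomposition 3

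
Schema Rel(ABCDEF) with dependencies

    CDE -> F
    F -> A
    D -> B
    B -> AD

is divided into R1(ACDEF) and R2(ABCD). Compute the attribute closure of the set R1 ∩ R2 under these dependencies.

ABCD

R1 ∩ R2 = {ACD}.
D → B applies, adding B
Closure: {ABCD}.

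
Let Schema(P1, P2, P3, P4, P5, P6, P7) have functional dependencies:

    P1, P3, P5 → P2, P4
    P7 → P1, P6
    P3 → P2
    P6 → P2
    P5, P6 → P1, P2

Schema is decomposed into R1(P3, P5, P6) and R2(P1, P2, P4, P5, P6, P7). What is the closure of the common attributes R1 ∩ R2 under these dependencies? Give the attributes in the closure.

P1, P2, P5, P6

R1 ∩ R2 = {P5, P6}.
P6 → P2 applies, adding P2
P5, P6 → P1, P2 applies, adding P1
Closure: {P1, P2, P5, P6}.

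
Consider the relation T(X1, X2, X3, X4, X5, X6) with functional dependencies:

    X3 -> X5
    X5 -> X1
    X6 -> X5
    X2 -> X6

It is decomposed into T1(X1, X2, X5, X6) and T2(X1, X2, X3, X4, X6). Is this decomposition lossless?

Yes

Common attributes: T1 ∩ T2 = {X1, X2, X6}.
Closure of {X1, X2, X6}: X6 → X5 applies, adding X5. So (X1, X2, X6)⁺ = {X1, X2, X5, X6}.
This closure contains every attribute of T1, so T1 ∩ T2 → T1. The join is lossless.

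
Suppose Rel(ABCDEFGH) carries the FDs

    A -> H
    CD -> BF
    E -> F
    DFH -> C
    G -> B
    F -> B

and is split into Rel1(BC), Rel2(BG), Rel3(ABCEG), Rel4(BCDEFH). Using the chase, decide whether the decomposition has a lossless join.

No

Chase test. Columns are ABCDEFGH; row i has aⱼ where attribute j ∈ Reli, else bᵢⱼ.
Initial tableau (one row per fragment):
  row 1: b11 a2 a3 b14 b15 b16 b17 b18
  row 2: b21 a2 b23 b24 b25 b26 a7 b28
  row 3: a1 a2 a3 b34 a5 b36 a7 b38
  row 4: b41 a2 a3 a4 a5 a6 b47 a8
Rows 3 and 4 agree on E; apply E→F and equate their F entries.
No row becomes fully distinguished — the join is lossy.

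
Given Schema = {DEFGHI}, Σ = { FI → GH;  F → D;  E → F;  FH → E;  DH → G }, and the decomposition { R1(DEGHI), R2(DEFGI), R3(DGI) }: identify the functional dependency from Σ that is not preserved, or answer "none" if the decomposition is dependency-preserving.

Check FH → E: no single fragment contains all of {EFH}, and the restricted closure of {FH} across the fragments never reaches {E}.
FI → GH is preserved.
F → D is preserved.
E → F is preserved.
DH → G is preserved.

FH → E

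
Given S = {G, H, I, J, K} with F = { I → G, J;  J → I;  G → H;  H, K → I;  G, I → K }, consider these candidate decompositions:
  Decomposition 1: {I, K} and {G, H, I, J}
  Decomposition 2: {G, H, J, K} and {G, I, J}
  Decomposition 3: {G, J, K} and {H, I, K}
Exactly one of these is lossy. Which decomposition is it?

Decomposition 1: common = {I}, closure = {G, H, I, J, K} → lossless.
Decomposition 2: common = {G, J}, closure = {G, H, I, J, K} → lossless.
Decomposition 3: common = {K}, closure = {K} → lossy.

Decomposition 3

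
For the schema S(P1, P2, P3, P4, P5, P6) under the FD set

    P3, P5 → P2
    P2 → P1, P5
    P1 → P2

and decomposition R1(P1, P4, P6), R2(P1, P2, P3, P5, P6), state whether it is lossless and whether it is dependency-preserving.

lossy but dependency-preserving

Lossless test: (P1, P6)⁺ = {P1, P2, P5, P6}, which is a superkey of neither fragment — lossy.
Dependency preservation: every FD's attributes lie within a single fragment, so each can be enforced locally — preserved.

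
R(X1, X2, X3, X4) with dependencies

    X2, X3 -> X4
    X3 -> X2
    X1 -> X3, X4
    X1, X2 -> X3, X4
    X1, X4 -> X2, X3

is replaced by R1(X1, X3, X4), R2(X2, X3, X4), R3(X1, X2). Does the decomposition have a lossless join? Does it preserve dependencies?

lossless and dependency-preserving

Lossless test (chase): Rows 1 and 2 agree on X3; apply X3→X2 and equate their X2 entries. Rows 1 and 3 agree on X1; apply X1→X3, X4 and equate their X3, X4 entries. Row 1 is now all distinguished symbols — the join is lossless.
Dependency preservation: X1, X2 → X3, X4; X1, X4 → X2, X3 are not contained in any single fragment, but the restricted closure of each left-hand side across the fragments still reaches the right-hand side; the remaining FDs each lie inside some fragment. All dependencies are preserved.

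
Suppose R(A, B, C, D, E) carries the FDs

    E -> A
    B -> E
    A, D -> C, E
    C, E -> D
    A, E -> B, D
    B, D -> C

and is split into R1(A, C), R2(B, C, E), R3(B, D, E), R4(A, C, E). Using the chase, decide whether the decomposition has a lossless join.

Yes

Chase test. Columns are A, B, C, D, E; row i has aⱼ where attribute j ∈ Ri, else bᵢⱼ.
Initial tableau (one row per fragment):
  row 1: a1 b12 a3 b14 b15
  row 2: b21 a2 a3 b24 a5
  row 3: b31 a2 b33 a4 a5
  row 4: a1 b42 a3 b44 a5
Rows 2 and 3 agree on E; apply E→A and equate their A entries.
Rows 2 and 4 agree on E; apply E→A and equate their A entries.
Rows 2 and 4 agree on C, E; apply C, E→D and equate their D entries.
Rows 2 and 3 agree on A, E; apply A, E→B, D and equate their B, D entries.
Rows 2 and 4 agree on A, E; apply A, E→B, D and equate their B, D entries.
Rows 2 and 3 agree on B, D; apply B, D→C and equate their C entries.
Row 2 is now all distinguished symbols — the join is lossless.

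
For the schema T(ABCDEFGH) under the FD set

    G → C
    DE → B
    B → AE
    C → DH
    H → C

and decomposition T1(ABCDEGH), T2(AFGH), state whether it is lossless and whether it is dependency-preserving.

lossy but dependency-preserving

Lossless test: (AGH)⁺ = {ACDGH}, which is a superkey of neither fragment — lossy.
Dependency preservation: every FD's attributes lie within a single fragment, so each can be enforced locally — preserved.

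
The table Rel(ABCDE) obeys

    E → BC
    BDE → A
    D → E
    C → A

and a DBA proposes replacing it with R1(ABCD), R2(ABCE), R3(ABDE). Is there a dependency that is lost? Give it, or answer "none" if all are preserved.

none

E → BC lies within R2.
BDE → A lies within R3.
D → E lies within R3.
C → A lies within R1.
Every dependency is enforceable on the fragments, so the decomposition is dependency-preserving.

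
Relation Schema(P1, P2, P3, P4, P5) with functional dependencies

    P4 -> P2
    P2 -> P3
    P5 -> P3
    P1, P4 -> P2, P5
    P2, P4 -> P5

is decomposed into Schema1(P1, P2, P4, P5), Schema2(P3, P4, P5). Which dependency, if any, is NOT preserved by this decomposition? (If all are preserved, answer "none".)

P2 -> P3

Check P2 → P3: no single fragment contains all of {P2, P3}, and the restricted closure of {P2} across the fragments never reaches {P3}.
P4 → P2 is preserved.
P5 → P3 is preserved.
P1, P4 → P2, P5 is preserved.
P2, P4 → P5 is preserved.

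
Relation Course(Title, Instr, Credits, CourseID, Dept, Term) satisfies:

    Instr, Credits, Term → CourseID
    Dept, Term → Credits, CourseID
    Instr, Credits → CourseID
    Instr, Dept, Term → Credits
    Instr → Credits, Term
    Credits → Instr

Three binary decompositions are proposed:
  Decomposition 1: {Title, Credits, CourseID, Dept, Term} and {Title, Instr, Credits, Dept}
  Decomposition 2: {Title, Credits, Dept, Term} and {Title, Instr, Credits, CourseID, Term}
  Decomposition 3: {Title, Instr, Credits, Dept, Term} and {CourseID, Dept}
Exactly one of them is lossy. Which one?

Decomposition 1: common = {Title, Credits, Dept}, closure = {Title, Instr, Credits, CourseID, Dept, Term} → lossless.
Decomposition 2: common = {Title, Credits, Term}, closure = {Title, Instr, Credits, CourseID, Term} → lossless.
Decomposition 3: common = {Dept}, closure = {Dept} → lossy.

Decomposition 3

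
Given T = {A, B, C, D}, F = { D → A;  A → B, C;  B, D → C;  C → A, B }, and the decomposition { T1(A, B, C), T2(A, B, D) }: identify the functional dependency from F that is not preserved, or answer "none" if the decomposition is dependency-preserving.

D → A lies within T2.
A → B, C lies within T1.
B, D → C: restricted closure across fragments reaches C.
C → A, B lies within T1.
Every dependency is enforceable on the fragments, so the decomposition is dependency-preserving.

none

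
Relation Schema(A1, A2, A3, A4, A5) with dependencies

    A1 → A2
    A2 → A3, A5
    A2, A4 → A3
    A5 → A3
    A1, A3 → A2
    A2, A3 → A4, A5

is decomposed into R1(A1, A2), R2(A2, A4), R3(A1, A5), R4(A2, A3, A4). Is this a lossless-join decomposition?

Chase test. Columns are A1, A2, A3, A4, A5; row i has aⱼ where attribute j ∈ Ri, else bᵢⱼ.
Initial tableau (one row per fragment):
  row 1: a1 a2 b13 b14 b15
  row 2: b21 a2 b23 a4 b25
  row 3: a1 b32 b33 b34 a5
  row 4: b41 a2 a3 a4 b45
Rows 1 and 3 agree on A1; apply A1→A2 and equate their A2 entries.
Rows 1 and 2 agree on A2; apply A2→A3, A5 and equate their A3, A5 entries.
Rows 1 and 3 agree on A2; apply A2→A3, A5 and equate their A3, A5 entries.
Rows 1 and 4 agree on A2; apply A2→A3, A5 and equate their A3, A5 entries.
Rows 1 and 2 agree on A2, A3; apply A2, A3→A4, A5 and equate their A4, A5 entries.
Rows 1 and 3 agree on A2, A3; apply A2, A3→A4, A5 and equate their A4, A5 entries.
Row 1 is now all distinguished symbols — the join is lossless.

Yes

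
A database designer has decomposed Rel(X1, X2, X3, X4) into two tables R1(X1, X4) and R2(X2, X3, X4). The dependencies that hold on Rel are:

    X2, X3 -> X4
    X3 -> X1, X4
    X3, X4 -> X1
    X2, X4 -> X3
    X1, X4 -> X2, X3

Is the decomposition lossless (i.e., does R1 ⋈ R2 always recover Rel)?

Common attributes: R1 ∩ R2 = {X4}.
No dependency enlarges {X4}, so (X4)⁺ = {X4}.
The closure contains neither all of R1 = {X1, X4} nor all of R2 = {X2, X3, X4}, so the common attributes are not a superkey of either fragment. The join is lossy.

No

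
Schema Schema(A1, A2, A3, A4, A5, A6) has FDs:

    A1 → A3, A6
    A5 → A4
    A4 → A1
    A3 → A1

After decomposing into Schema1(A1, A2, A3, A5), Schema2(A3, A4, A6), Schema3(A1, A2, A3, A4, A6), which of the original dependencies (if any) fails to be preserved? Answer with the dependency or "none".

Check A5 → A4: no single fragment contains all of {A4, A5}, and the restricted closure of {A5} across the fragments never reaches {A4}.
A1 → A3, A6 is preserved.
A4 → A1 is preserved.
A3 → A1 is preserved.

A5 → A4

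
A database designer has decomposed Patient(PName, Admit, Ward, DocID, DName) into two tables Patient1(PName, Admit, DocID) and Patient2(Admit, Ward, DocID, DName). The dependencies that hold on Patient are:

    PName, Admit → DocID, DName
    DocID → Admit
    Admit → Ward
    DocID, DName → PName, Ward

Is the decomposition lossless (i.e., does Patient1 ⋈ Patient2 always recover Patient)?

No

Common attributes: Patient1 ∩ Patient2 = {Admit, DocID}.
Closure of {Admit, DocID}: Admit → Ward applies, adding Ward. So (Admit, DocID)⁺ = {Admit, Ward, DocID}.
The closure contains neither all of Patient1 = {PName, Admit, DocID} nor all of Patient2 = {Admit, Ward, DocID, DName}, so the common attributes are not a superkey of either fragment. The join is lossy.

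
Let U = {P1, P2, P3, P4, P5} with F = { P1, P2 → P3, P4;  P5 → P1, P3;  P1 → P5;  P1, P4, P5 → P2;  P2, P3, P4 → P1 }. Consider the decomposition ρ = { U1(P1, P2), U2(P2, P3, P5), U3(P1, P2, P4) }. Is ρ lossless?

Chase test. Columns are P1, P2, P3, P4, P5; row i has aⱼ where attribute j ∈ Ui, else bᵢⱼ.
Initial tableau (one row per fragment):
  row 1: a1 a2 b13 b14 b15
  row 2: b21 a2 a3 b24 a5
  row 3: a1 a2 b33 a4 b35
Rows 1 and 3 agree on P1, P2; apply P1, P2→P3, P4 and equate their P3, P4 entries.
Rows 1 and 3 agree on P1; apply P1→P5 and equate their P5 entries.
No row becomes fully distinguished — the join is lossy.

No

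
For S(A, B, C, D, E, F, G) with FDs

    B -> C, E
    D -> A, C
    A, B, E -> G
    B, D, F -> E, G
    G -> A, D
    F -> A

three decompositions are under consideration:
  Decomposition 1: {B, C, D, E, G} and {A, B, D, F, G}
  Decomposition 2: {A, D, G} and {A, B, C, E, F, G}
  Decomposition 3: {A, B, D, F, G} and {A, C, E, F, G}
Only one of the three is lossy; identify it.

Decomposition 3

Decomposition 1: common = {B, D, G}, closure = {A, B, C, D, E, G} → lossless.
Decomposition 2: common = {A, G}, closure = {A, C, D, G} → lossless.
Decomposition 3: common = {A, F, G}, closure = {A, C, D, F, G} → lossy.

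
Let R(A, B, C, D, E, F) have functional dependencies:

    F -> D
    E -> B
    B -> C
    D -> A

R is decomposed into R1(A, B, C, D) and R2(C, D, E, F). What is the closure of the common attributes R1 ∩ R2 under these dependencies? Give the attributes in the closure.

A, C, D

R1 ∩ R2 = {C, D}.
D → A applies, adding A
Closure: {A, C, D}.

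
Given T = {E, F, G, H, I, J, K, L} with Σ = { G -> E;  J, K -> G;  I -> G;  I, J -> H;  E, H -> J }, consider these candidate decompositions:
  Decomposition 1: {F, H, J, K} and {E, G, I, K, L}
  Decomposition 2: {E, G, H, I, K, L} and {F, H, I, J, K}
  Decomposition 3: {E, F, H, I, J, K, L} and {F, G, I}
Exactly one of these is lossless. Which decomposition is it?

Decomposition 1: common = {K}, closure = {K} → lossy.
Decomposition 2: common = {H, I, K}, closure = {E, G, H, I, J, K} → lossy.
Decomposition 3: common = {F, I}, closure = {E, F, G, I} → lossless.

Decomposition 3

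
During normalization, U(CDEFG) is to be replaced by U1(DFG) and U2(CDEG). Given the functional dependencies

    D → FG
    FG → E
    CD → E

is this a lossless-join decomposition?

Common attributes: U1 ∩ U2 = {DG}.
Closure of {DG}: D → FG applies, adding F; FG → E applies, adding E. So (DG)⁺ = {DEFG}.
This closure contains every attribute of U1, so U1 ∩ U2 → U1. The join is lossless.

Yes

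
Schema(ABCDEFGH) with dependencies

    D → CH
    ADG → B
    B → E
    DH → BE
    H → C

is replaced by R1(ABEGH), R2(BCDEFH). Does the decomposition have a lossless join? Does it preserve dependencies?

Lossless test: (BEH)⁺ = {BCEH}, which is a superkey of neither fragment — lossy.
Dependency preservation: ADG → B is not contained in any single fragment, but the restricted closure of its left-hand side across the fragments still reaches the right-hand side; the remaining FDs each lie inside some fragment. All dependencies are preserved.

lossy but dependency-preserving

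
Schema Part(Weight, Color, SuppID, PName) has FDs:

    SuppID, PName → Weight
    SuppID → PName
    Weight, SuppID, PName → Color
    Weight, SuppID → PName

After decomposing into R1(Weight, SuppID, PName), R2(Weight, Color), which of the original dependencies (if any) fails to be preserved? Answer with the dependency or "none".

Check Weight, SuppID, PName → Color: no single fragment contains all of {Weight, Color, SuppID, PName}, and the restricted closure of {Weight, SuppID, PName} across the fragments never reaches {Color}.
SuppID, PName → Weight is preserved.
SuppID → PName is preserved.
Weight, SuppID → PName is preserved.

Weight, SuppID, PName → Color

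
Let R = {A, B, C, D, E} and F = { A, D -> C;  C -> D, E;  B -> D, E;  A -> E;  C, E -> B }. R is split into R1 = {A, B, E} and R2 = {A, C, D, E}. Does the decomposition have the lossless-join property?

Common attributes: R1 ∩ R2 = {A, E}.
No dependency enlarges {A, E}, so (A, E)⁺ = {A, E}.
The closure contains neither all of R1 = {A, B, E} nor all of R2 = {A, C, D, E}, so the common attributes are not a superkey of either fragment. The join is lossy.

No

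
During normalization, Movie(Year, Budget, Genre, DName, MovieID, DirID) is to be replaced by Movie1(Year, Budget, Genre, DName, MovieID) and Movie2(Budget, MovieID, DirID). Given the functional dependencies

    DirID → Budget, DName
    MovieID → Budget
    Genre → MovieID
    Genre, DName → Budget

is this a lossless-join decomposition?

Common attributes: Movie1 ∩ Movie2 = {Budget, MovieID}.
No dependency enlarges {Budget, MovieID}, so (Budget, MovieID)⁺ = {Budget, MovieID}.
The closure contains neither all of Movie1 = {Year, Budget, Genre, DName, MovieID} nor all of Movie2 = {Budget, MovieID, DirID}, so the common attributes are not a superkey of either fragment. The join is lossy.

No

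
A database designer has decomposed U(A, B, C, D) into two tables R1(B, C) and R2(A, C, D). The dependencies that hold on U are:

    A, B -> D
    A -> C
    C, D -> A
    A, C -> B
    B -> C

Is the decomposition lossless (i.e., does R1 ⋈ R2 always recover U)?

No

Common attributes: R1 ∩ R2 = {C}.
No dependency enlarges {C}, so (C)⁺ = {C}.
The closure contains neither all of R1 = {B, C} nor all of R2 = {A, C, D}, so the common attributes are not a superkey of either fragment. The join is lossy.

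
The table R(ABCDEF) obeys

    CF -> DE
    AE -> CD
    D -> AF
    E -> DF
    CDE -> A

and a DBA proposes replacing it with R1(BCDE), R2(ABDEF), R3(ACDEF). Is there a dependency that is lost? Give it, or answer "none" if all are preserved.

none

CF → DE lies within R3.
AE → CD lies within R3.
D → AF lies within R2.
E → DF lies within R2.
CDE → A lies within R3.
Every dependency is enforceable on the fragments, so the decomposition is dependency-preserving.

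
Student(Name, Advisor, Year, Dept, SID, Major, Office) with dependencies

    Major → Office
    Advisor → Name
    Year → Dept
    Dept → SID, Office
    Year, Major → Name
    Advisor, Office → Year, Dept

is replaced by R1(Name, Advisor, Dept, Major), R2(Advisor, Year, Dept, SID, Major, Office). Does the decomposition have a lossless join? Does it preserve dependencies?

Lossless test: (Advisor, Dept, Major)⁺ = {Name, Advisor, Year, Dept, SID, Major, Office}, which contains all of one fragment — lossless.
Dependency preservation: the restricted closure of {Year, Major} across the fragments never reaches {Name}, so Year, Major → Name cannot be enforced without a join — not preserved.

lossless but not dependency-preserving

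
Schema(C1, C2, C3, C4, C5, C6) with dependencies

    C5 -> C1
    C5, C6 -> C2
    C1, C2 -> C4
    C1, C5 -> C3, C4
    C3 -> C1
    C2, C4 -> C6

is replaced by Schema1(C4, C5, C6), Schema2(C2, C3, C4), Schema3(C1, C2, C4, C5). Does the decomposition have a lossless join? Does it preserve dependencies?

lossy and not dependency-preserving

Lossless test (chase): Rows 1 and 3 agree on C5; apply C5→C1 and equate their C1 entries. Rows 1 and 3 agree on C1, C5; apply C1, C5→C3, C4 and equate their C3, C4 entries. Rows 2 and 3 agree on C2, C4; apply C2, C4→C6 and equate their C6 entries. No row becomes fully distinguished — the join is lossy.
Dependency preservation: the restricted closure of {C5, C6} across the fragments never reaches {C2}, so C5, C6 → C2 cannot be enforced without a join — not preserved.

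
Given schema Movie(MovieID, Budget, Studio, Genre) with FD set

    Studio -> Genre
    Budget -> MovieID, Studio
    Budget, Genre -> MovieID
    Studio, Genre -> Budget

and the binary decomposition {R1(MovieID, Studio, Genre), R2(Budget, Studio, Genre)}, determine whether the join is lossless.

Yes

Common attributes: R1 ∩ R2 = {Studio, Genre}.
Closure of {Studio, Genre}: Studio, Genre → Budget applies, adding Budget; Budget → MovieID, Studio applies, adding MovieID. So (Studio, Genre)⁺ = {MovieID, Budget, Studio, Genre}.
This closure contains every attribute of R1, so R1 ∩ R2 → R1. The join is lossless.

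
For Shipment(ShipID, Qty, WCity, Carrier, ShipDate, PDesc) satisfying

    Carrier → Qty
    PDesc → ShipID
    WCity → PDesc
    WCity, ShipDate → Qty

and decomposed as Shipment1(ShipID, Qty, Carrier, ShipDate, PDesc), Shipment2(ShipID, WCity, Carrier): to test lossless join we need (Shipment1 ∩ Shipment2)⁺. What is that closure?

ShipID, Qty, Carrier

Shipment1 ∩ Shipment2 = {ShipID, Carrier}.
Carrier → Qty applies, adding Qty
Closure: {ShipID, Qty, Carrier}.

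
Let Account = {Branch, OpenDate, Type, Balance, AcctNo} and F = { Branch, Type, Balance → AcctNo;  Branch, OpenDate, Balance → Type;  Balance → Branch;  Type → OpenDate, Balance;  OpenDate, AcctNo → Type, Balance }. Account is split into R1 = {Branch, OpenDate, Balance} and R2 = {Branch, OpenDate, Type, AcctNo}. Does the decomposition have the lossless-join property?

Common attributes: R1 ∩ R2 = {Branch, OpenDate}.
No dependency enlarges {Branch, OpenDate}, so (Branch, OpenDate)⁺ = {Branch, OpenDate}.
The closure contains neither all of R1 = {Branch, OpenDate, Balance} nor all of R2 = {Branch, OpenDate, Type, AcctNo}, so the common attributes are not a superkey of either fragment. The join is lossy.

No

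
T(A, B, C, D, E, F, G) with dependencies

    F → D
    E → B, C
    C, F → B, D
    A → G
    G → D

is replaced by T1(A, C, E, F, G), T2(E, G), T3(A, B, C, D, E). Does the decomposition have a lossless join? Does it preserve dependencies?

Lossless test (chase): Rows 1 and 2 agree on E; apply E→B, C and equate their B, C entries. Rows 1 and 3 agree on E; apply E→B, C and equate their B, C entries. Rows 1 and 3 agree on A; apply A→G and equate their G entries. Rows 1 and 2 agree on G; apply G→D and equate their D entries. Rows 1 and 3 agree on G; apply G→D and equate their D entries. Row 1 is now all distinguished symbols — the join is lossless.
Dependency preservation: the restricted closure of {F} across the fragments never reaches {D}, so F → D cannot be enforced without a join — not preserved.

lossless but not dependency-preserving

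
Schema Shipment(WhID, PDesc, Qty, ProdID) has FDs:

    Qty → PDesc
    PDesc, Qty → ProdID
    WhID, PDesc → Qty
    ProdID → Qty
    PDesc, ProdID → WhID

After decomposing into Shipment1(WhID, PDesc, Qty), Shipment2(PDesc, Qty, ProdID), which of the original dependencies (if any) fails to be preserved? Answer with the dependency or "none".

none

Qty → PDesc lies within Shipment1.
PDesc, Qty → ProdID lies within Shipment2.
WhID, PDesc → Qty lies within Shipment1.
ProdID → Qty lies within Shipment2.
PDesc, ProdID → WhID: restricted closure across fragments reaches WhID.
Every dependency is enforceable on the fragments, so the decomposition is dependency-preserving.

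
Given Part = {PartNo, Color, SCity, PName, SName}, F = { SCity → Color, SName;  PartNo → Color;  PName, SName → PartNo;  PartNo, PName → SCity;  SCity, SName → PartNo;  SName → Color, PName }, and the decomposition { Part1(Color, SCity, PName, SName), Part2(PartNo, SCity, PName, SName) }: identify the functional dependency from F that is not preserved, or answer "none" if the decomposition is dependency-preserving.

PartNo → Color

Check PartNo → Color: no single fragment contains all of {PartNo, Color}, and the restricted closure of {PartNo} across the fragments never reaches {Color}.
SCity → Color, SName is preserved.
PName, SName → PartNo is preserved.
PartNo, PName → SCity is preserved.
SCity, SName → PartNo is preserved.
SName → Color, PName is preserved.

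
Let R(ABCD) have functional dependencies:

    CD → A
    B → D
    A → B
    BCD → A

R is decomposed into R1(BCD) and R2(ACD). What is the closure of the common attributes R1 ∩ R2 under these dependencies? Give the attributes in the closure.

ABCD

R1 ∩ R2 = {CD}.
CD → A applies, adding A
A → B applies, adding B
Closure: {ABCD}.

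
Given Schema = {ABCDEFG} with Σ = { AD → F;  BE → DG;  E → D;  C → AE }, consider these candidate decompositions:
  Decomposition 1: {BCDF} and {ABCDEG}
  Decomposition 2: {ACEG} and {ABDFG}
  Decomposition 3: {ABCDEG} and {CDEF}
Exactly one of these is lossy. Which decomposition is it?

Decomposition 1: common = {BCD}, closure = {ABCDEFG} → lossless.
Decomposition 2: common = {AG}, closure = {AG} → lossy.
Decomposition 3: common = {CDE}, closure = {ACDEF} → lossless.

Decomposition 2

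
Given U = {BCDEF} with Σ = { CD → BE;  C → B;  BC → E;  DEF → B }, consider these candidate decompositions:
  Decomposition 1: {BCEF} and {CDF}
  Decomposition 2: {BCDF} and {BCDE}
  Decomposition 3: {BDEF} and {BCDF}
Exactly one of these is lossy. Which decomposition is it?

Decomposition 1: common = {CF}, closure = {BCEF} → lossless.
Decomposition 2: common = {BCD}, closure = {BCDE} → lossless.
Decomposition 3: common = {BDF}, closure = {BDF} → lossy.

Decomposition 3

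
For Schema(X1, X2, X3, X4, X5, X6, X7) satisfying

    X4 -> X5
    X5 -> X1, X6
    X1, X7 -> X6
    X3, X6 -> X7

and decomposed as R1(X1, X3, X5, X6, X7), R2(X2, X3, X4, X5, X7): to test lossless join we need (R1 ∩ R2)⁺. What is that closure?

R1 ∩ R2 = {X3, X5, X7}.
X5 → X1, X6 applies, adding X1, X6
Closure: {X1, X3, X5, X6, X7}.

X1, X3, X5, X6, X7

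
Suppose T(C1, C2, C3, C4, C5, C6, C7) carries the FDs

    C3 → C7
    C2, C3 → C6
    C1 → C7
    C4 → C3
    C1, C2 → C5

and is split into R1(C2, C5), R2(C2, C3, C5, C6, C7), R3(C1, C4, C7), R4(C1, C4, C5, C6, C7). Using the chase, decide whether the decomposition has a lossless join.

No

Chase test. Columns are C1, C2, C3, C4, C5, C6, C7; row i has aⱼ where attribute j ∈ Ri, else bᵢⱼ.
Initial tableau (one row per fragment):
  row 1: b11 a2 b13 b14 a5 b16 b17
  row 2: b21 a2 a3 b24 a5 a6 a7
  row 3: a1 b32 b33 a4 b35 b36 a7
  row 4: a1 b42 b43 a4 a5 a6 a7
Rows 3 and 4 agree on C4; apply C4→C3 and equate their C3 entries.
No row becomes fully distinguished — the join is lossy.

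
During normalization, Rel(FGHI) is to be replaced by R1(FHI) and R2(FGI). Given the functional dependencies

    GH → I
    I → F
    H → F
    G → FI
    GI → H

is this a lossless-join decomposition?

No

Common attributes: R1 ∩ R2 = {FI}.
No dependency enlarges {FI}, so (FI)⁺ = {FI}.
The closure contains neither all of R1 = {FHI} nor all of R2 = {FGI}, so the common attributes are not a superkey of either fragment. The join is lossy.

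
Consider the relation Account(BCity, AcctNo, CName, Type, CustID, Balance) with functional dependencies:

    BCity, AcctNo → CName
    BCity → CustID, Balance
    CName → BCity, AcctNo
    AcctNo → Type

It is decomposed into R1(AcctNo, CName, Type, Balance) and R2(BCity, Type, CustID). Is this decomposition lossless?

Common attributes: R1 ∩ R2 = {Type}.
No dependency enlarges {Type}, so (Type)⁺ = {Type}.
The closure contains neither all of R1 = {AcctNo, CName, Type, Balance} nor all of R2 = {BCity, Type, CustID}, so the common attributes are not a superkey of either fragment. The join is lossy.

No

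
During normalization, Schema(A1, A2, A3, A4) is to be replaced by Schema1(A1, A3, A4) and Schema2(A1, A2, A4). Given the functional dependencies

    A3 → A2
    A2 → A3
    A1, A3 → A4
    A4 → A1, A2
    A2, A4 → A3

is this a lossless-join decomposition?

Yes

Common attributes: Schema1 ∩ Schema2 = {A1, A4}.
Closure of {A1, A4}: A4 → A1, A2 applies, adding A2; A2, A4 → A3 applies, adding A3. So (A1, A4)⁺ = {A1, A2, A3, A4}.
This closure contains every attribute of Schema1, so Schema1 ∩ Schema2 → Schema1. The join is lossless.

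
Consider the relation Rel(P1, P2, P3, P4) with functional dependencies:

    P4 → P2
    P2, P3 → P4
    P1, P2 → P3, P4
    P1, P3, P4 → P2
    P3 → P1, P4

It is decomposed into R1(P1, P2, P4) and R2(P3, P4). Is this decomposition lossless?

No

Common attributes: R1 ∩ R2 = {P4}.
Closure of {P4}: P4 → P2 applies, adding P2. So (P4)⁺ = {P2, P4}.
The closure contains neither all of R1 = {P1, P2, P4} nor all of R2 = {P3, P4}, so the common attributes are not a superkey of either fragment. The join is lossy.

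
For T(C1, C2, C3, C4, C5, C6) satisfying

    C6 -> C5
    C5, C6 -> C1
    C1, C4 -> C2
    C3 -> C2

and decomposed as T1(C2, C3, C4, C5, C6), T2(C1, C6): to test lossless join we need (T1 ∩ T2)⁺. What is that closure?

T1 ∩ T2 = {C6}.
C6 → C5 applies, adding C5
C5, C6 → C1 applies, adding C1
Closure: {C1, C5, C6}.

C1, C5, C6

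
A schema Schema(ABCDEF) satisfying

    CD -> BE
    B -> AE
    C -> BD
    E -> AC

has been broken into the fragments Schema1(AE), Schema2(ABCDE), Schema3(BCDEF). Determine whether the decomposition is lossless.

Chase test. Columns are ABCDEF; row i has aⱼ where attribute j ∈ Schemai, else bᵢⱼ.
Initial tableau (one row per fragment):
  row 1: a1 b12 b13 b14 a5 b16
  row 2: a1 a2 a3 a4 a5 b26
  row 3: b31 a2 a3 a4 a5 a6
Rows 2 and 3 agree on B; apply B→AE and equate their AE entries.
Rows 1 and 2 agree on E; apply E→AC and equate their AC entries.
Rows 1 and 2 agree on C; apply C→BD and equate their BD entries.
Row 3 is now all distinguished symbols — the join is lossless.

Yes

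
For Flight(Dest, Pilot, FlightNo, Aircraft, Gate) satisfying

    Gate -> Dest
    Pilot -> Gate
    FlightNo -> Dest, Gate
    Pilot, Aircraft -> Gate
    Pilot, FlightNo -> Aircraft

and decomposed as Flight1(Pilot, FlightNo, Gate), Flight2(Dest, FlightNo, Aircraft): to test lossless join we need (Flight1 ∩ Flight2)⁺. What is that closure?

Dest, FlightNo, Gate

Flight1 ∩ Flight2 = {FlightNo}.
FlightNo → Dest, Gate applies, adding Dest, Gate
Closure: {Dest, FlightNo, Gate}.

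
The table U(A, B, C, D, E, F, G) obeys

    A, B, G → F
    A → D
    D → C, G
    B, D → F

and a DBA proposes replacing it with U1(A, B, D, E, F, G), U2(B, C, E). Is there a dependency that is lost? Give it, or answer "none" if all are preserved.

D → C, G

Check D → C, G: no single fragment contains all of {C, D, G}, and the restricted closure of {D} across the fragments never reaches {C, G}.
A, B, G → F is preserved.
A → D is preserved.
B, D → F is preserved.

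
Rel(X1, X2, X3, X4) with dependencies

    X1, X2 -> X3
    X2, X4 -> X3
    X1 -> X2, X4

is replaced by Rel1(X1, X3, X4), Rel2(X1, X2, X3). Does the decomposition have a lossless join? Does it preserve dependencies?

lossless but not dependency-preserving

Lossless test: (X1, X3)⁺ = {X1, X2, X3, X4}, which contains all of one fragment — lossless.
Dependency preservation: the restricted closure of {X2, X4} across the fragments never reaches {X3}, so X2, X4 → X3 cannot be enforced without a join — not preserved.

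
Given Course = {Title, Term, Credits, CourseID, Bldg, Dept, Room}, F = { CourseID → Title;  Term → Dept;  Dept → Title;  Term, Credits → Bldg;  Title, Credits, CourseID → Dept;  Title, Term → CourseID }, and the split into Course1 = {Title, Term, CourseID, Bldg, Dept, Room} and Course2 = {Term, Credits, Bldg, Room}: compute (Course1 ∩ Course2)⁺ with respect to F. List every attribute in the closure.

Title, Term, CourseID, Bldg, Dept, Room

Course1 ∩ Course2 = {Term, Bldg, Room}.
Term → Dept applies, adding Dept
Dept → Title applies, adding Title
Title, Term → CourseID applies, adding CourseID
Closure: {Title, Term, CourseID, Bldg, Dept, Room}.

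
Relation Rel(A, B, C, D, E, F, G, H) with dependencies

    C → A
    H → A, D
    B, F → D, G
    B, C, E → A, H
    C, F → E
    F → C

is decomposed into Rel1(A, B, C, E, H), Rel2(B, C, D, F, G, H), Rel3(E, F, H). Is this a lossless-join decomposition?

Chase test. Columns are A, B, C, D, E, F, G, H; row i has aⱼ where attribute j ∈ Reli, else bᵢⱼ.
Initial tableau (one row per fragment):
  row 1: a1 a2 a3 b14 a5 b16 b17 a8
  row 2: b21 a2 a3 a4 b25 a6 a7 a8
  row 3: b31 b32 b33 b34 a5 a6 b37 a8
Rows 1 and 2 agree on C; apply C→A and equate their A entries.
Rows 1 and 2 agree on H; apply H→A, D and equate their A, D entries.
Rows 1 and 3 agree on H; apply H→A, D and equate their A, D entries.
Rows 2 and 3 agree on F; apply F→C and equate their C entries.
Rows 2 and 3 agree on C, F; apply C, F→E and equate their E entries.
Row 2 is now all distinguished symbols — the join is lossless.

Yes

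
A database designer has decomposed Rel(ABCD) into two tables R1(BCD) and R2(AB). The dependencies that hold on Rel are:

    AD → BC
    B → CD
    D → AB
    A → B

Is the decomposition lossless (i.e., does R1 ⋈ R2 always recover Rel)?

Common attributes: R1 ∩ R2 = {B}.
Closure of {B}: B → CD applies, adding CD; D → AB applies, adding A. So (B)⁺ = {ABCD}.
This closure contains every attribute of R1, so R1 ∩ R2 → R1. The join is lossless.

Yes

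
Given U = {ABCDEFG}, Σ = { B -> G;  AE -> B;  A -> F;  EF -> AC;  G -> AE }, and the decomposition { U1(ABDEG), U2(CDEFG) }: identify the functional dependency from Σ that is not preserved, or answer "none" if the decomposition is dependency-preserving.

Check A → F: no single fragment contains all of {AF}, and the restricted closure of {A} across the fragments never reaches {F}.
B → G is preserved.
AE → B is preserved.
EF → AC is preserved.
G → AE is preserved.

A -> F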